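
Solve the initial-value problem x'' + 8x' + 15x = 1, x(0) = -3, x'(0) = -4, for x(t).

Characteristic equation r² + 8r + 15 = 0 factors as (r + 5)(r + 3) = 0, so r = -5, -3.
Hence x_h = C1*exp(-5*t) + C2*exp(-3*t).
For the particular solution try x_p = A0. Substituting and matching coefficients of each power of t gives A0 = 1/15, so x_p = 1/15.
General solution: x = 1/15 + C1*exp(-5*t) + C2*exp(-3*t).
Apply the initial conditions: x(0) = 1/15 + C1 + C2 = -3 and x'(0) = -5*C1 - 3*C2 = -4. Solving gives C1 = 33/5, C2 = -29/3.

x = 1/15 - 29*exp(-3*t)/3 + 33*exp(-5*t)/5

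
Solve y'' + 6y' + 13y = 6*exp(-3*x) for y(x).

Characteristic equation r² + 6r + 13 = 0 has discriminant (6)² - 4·(13) = -16 < 0, so r = -3 ± 2i.
Hence y_h = C1*cos(2*x)*exp(-3*x) + C2*exp(-3*x)*sin(2*x).
Try y_p = A*exp(-3*x). Substituting into the equation and dividing by exp(-3*x) gives A = 3/2, so y_p = 3*exp(-3*x)/2.

y = 3*exp(-3*x)/2 + C1*cos(2*x)*exp(-3*x) + C2*exp(-3*x)*sin(2*x)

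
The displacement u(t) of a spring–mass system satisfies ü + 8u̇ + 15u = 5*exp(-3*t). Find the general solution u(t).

u = C1*exp(-3*t) + C2*exp(-5*t) + 5*t*exp(-3*t)/2

Characteristic equation r² + 8r + 15 = 0 factors as (r + 3)(r + 5) = 0, so r = -3, -5.
Hence u_h = C1*exp(-3*t) + C2*exp(-5*t).
Since exp(-3*t) solves the homogeneous equation (r = -3 is a root of multiplicity 1), multiply the trial by t. Try u_p = A*t*exp(-3*t). Substituting into the equation and dividing by exp(-3*t) gives A = 5/2, so u_p = 5*t*exp(-3*t)/2.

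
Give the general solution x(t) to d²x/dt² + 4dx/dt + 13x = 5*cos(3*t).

Characteristic equation r² + 4r + 13 = 0 has discriminant (4)² - 4·(13) = -36 < 0, so r = -2 ± 3i.
Hence x_h = C1*cos(3*t)*exp(-2*t) + C2*exp(-2*t)*sin(3*t).
Try x_p = A*cos(3*t) + B*sin(3*t). Substituting and equating the coefficients of cos(3t) and sin(3t) gives A = 1/8, B = 3/8, so x_p = cos(3*t)/8 + 3*sin(3*t)/8.

x = cos(3*t)/8 + 3*sin(3*t)/8 + C1*cos(3*t)*exp(-2*t) + C2*exp(-2*t)*sin(3*t)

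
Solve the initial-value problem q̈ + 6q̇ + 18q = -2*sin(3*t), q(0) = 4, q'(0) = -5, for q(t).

Characteristic equation r² + 6r + 18 = 0 has discriminant (6)² - 4·(18) = -36 < 0, so r = -3 ± 3i.
Hence q_h = C1*cos(3*t)*exp(-3*t) + C2*exp(-3*t)*sin(3*t).
Try q_p = A*cos(3*t) + B*sin(3*t). Substituting and equating the coefficients of cos(3t) and sin(3t) gives A = 4/45, B = -2/45, so q_p = -2*sin(3*t)/45 + 4*cos(3*t)/45.
General solution: q = -2*sin(3*t)/45 + 4*cos(3*t)/45 + C1*cos(3*t)*exp(-3*t) + C2*exp(-3*t)*sin(3*t).
Apply the initial conditions: q(0) = 4/45 + C1 = 4 and q'(0) = -2/15 - 3*C1 + 3*C2 = -5. Solving gives C1 = 176/45, C2 = 103/45.

q = -2*sin(3*t)/45 + 4*cos(3*t)/45 + 103*exp(-3*t)*sin(3*t)/45 + 176*cos(3*t)*exp(-3*t)/45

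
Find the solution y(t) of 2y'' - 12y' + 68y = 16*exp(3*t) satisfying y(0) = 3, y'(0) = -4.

y = 8*exp(3*t)/25 - 13*exp(3*t)*sin(5*t)/5 + 67*cos(5*t)*exp(3*t)/25

Divide through by 2: y'' - 6y' + 34y = 8*exp(3*t).
Characteristic equation r² - 6r + 34 = 0 has discriminant (-6)² - 4·(34) = -100 < 0, so r = 3 ± 5i.
Hence y_h = C1*cos(5*t)*exp(3*t) + C2*exp(3*t)*sin(5*t).
Try y_p = A*exp(3*t). Substituting into the equation and dividing by exp(3*t) gives A = 8/25, so y_p = 8*exp(3*t)/25.
General solution: y = 8*exp(3*t)/25 + C1*cos(5*t)*exp(3*t) + C2*exp(3*t)*sin(5*t).
Apply the initial conditions: y(0) = 8/25 + C1 = 3 and y'(0) = 24/25 + 3*C1 + 5*C2 = -4. Solving gives C1 = 67/25, C2 = -13/5.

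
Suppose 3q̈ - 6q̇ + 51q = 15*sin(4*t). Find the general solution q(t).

Divide through by 3: q'' - 2q' + 17q = 5*sin(4*t).
Characteristic equation r² - 2r + 17 = 0 has discriminant (-2)² - 4·(17) = -64 < 0, so r = 1 ± 4i.
Hence q_h = C1*cos(4*t)*exp(t) + C2*exp(t)*sin(4*t).
Try q_p = A*cos(4*t) + B*sin(4*t). Substituting and equating the coefficients of cos(4t) and sin(4t) gives A = 8/13, B = 1/13, so q_p = sin(4*t)/13 + 8*cos(4*t)/13.

q = sin(4*t)/13 + 8*cos(4*t)/13 + C1*cos(4*t)*exp(t) + C2*exp(t)*sin(4*t)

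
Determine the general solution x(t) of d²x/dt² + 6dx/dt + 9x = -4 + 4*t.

x = -20/27 + 4*t/9 + C1*exp(-3*t) + C2*t*exp(-3*t)

Characteristic equation r² + 6r + 9 = 0 has discriminant (6)² - 4·(9) = 0, so r = -3 is a repeated root.
Hence x_h = (C1 + C2*t)*exp(-3*t).
For the particular solution try x_p = A0 + A1*t. Substituting and matching coefficients of each power of t gives A0 = -20/27, A1 = 4/9, so x_p = -20/27 + 4*t/9.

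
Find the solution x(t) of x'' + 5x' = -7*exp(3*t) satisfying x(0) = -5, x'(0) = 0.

x = -68/15 - 7*exp(3*t)/24 - 7*exp(-5*t)/40

Characteristic equation r² + 5r = 0 factors as (r + 5)r = 0, so r = -5, 0.
Hence x_h = C1*exp(-5*t) + C2.
Try x_p = A*exp(3*t). Substituting into the equation and dividing by exp(3*t) gives A = -7/24, so x_p = -7*exp(3*t)/24.
General solution: x = C2 - 7*exp(3*t)/24 + C1*exp(-5*t).
Apply the initial conditions: x(0) = -7/24 + C1 + C2 = -5 and x'(0) = -7/8 - 5*C1 = 0. Solving gives C1 = -7/40, C2 = -68/15.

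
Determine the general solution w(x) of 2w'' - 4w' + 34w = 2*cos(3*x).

w = -3*sin(3*x)/50 + 2*cos(3*x)/25 + C1*cos(4*x)*exp(x) + C2*exp(x)*sin(4*x)

Divide through by 2: w'' - 2w' + 17w = cos(3*x).
Characteristic equation r² - 2r + 17 = 0 has discriminant (-2)² - 4·(17) = -64 < 0, so r = 1 ± 4i.
Hence w_h = C1*cos(4*x)*exp(x) + C2*exp(x)*sin(4*x).
Try w_p = A*cos(3*x) + B*sin(3*x). Substituting and equating the coefficients of cos(3x) and sin(3x) gives A = 2/25, B = -3/50, so w_p = -3*sin(3*x)/50 + 2*cos(3*x)/25.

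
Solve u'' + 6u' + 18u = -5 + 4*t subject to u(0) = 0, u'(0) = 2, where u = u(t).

u = -19/54 + 2*t/9 + 17*exp(-3*t)*sin(3*t)/18 + 19*cos(3*t)*exp(-3*t)/54

Characteristic equation r² + 6r + 18 = 0 has discriminant (6)² - 4·(18) = -36 < 0, so r = -3 ± 3i.
Hence u_h = C1*cos(3*t)*exp(-3*t) + C2*exp(-3*t)*sin(3*t).
For the particular solution try u_p = A0 + A1*t. Substituting and matching coefficients of each power of t gives A0 = -19/54, A1 = 2/9, so u_p = -19/54 + 2*t/9.
General solution: u = -19/54 + 2*t/9 + C1*cos(3*t)*exp(-3*t) + C2*exp(-3*t)*sin(3*t).
Apply the initial conditions: u(0) = -19/54 + C1 = 0 and u'(0) = 2/9 - 3*C1 + 3*C2 = 2. Solving gives C1 = 19/54, C2 = 17/18.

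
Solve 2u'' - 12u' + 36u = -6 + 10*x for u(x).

u = -2/27 + 5*x/18 + C1*cos(3*x)*exp(3*x) + C2*exp(3*x)*sin(3*x)

Divide through by 2: u'' - 6u' + 18u = -3 + 5*x.
Characteristic equation r² - 6r + 18 = 0 has discriminant (-6)² - 4·(18) = -36 < 0, so r = 3 ± 3i.
Hence u_h = C1*cos(3*x)*exp(3*x) + C2*exp(3*x)*sin(3*x).
For the particular solution try u_p = A0 + A1*x. Substituting and matching coefficients of each power of x gives A0 = -2/27, A1 = 5/18, so u_p = -2/27 + 5*x/18.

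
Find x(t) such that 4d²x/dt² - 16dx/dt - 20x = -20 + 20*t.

x = 9/5 - t + C1*exp(5*t) + C2*exp(-t)

Divide through by 4: x'' - 4x' - 5x = -5 + 5*t.
Characteristic equation r² - 4r - 5 = 0 factors as (r - 5)(r + 1) = 0, so r = 5, -1.
Hence x_h = C1*exp(5*t) + C2*exp(-t).
For the particular solution try x_p = A0 + A1*t. Substituting and matching coefficients of each power of t gives A0 = 9/5, A1 = -1, so x_p = 9/5 - t.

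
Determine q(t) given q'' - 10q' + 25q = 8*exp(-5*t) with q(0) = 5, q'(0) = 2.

q = 2*exp(-5*t)/25 + 123*exp(5*t)/25 - 111*t*exp(5*t)/5

Characteristic equation r² - 10r + 25 = 0 has discriminant (-10)² - 4·(25) = 0, so r = 5 is a repeated root.
Hence q_h = (C1 + C2*t)*exp(5*t).
Try q_p = A*exp(-5*t). Substituting into the equation and dividing by exp(-5*t) gives A = 2/25, so q_p = 2*exp(-5*t)/25.
General solution: q = 2*exp(-5*t)/25 + C1*exp(5*t) + C2*t*exp(5*t).
Apply the initial conditions: q(0) = 2/25 + C1 = 5 and q'(0) = -2/5 + C2 + 5*C1 = 2. Solving gives C1 = 123/25, C2 = -111/5.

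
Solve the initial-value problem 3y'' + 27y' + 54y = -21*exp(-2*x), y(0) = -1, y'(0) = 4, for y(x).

Divide through by 3: y'' + 9y' + 18y = -7*exp(-2*x).
Characteristic equation r² + 9r + 18 = 0 factors as (r + 6)(r + 3) = 0, so r = -6, -3.
Hence y_h = C1*exp(-6*x) + C2*exp(-3*x).
Try y_p = A*exp(-2*x). Substituting into the equation and dividing by exp(-2*x) gives A = -7/4, so y_p = -7*exp(-2*x)/4.
General solution: y = -7*exp(-2*x)/4 + C1*exp(-6*x) + C2*exp(-3*x).
Apply the initial conditions: y(0) = -7/4 + C1 + C2 = -1 and y'(0) = 7/2 - 6*C1 - 3*C2 = 4. Solving gives C1 = -11/12, C2 = 5/3.

y = -11*exp(-6*x)/12 - 7*exp(-2*x)/4 + 5*exp(-3*x)/3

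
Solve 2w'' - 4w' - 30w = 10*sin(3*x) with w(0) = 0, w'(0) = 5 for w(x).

w = -35*exp(-3*x)/48 - 10*sin(3*x)/51 + 5*cos(3*x)/102 + 185*exp(5*x)/272

Divide through by 2: w'' - 2w' - 15w = 5*sin(3*x).
Characteristic equation r² - 2r - 15 = 0 factors as (r - 5)(r + 3) = 0, so r = 5, -3.
Hence w_h = C1*exp(5*x) + C2*exp(-3*x).
Try w_p = A*cos(3*x) + B*sin(3*x). Substituting and equating the coefficients of cos(3x) and sin(3x) gives A = 5/102, B = -10/51, so w_p = -10*sin(3*x)/51 + 5*cos(3*x)/102.
General solution: w = -10*sin(3*x)/51 + 5*cos(3*x)/102 + C1*exp(5*x) + C2*exp(-3*x).
Apply the initial conditions: w(0) = 5/102 + C1 + C2 = 0 and w'(0) = -10/17 - 3*C2 + 5*C1 = 5. Solving gives C1 = 185/272, C2 = -35/48.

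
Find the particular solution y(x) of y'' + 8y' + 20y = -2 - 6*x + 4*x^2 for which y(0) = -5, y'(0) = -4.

Characteristic equation r² + 8r + 20 = 0 has discriminant (8)² - 4·(20) = -16 < 0, so r = -4 ± 2i.
Hence y_h = C1*cos(2*x)*exp(-4*x) + C2*exp(-4*x)*sin(2*x).
For the particular solution try y_p = A0 + A1*x + A2*x^2. Substituting and matching coefficients of each power of x gives A0 = 8/125, A1 = -23/50, A2 = 1/5, so y_p = 8/125 - 23*x/50 + x^2/5.
General solution: y = 8/125 - 23*x/50 + x^2/5 + C1*cos(2*x)*exp(-4*x) + C2*exp(-4*x)*sin(2*x).
Apply the initial conditions: y(0) = 8/125 + C1 = -5 and y'(0) = -23/50 - 4*C1 + 2*C2 = -4. Solving gives C1 = -633/125, C2 = -5949/500.

y = 8/125 - 23*x/50 + x**2/5 - 5949*exp(-4*x)*sin(2*x)/500 - 633*cos(2*x)*exp(-4*x)/125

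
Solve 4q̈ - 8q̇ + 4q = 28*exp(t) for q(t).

q = C1*exp(t) + 7*t**2*exp(t)/2 + C2*t*exp(t)

Divide through by 4: q'' - 2q' + q = 7*exp(t).
Characteristic equation r² - 2r + 1 = 0 has discriminant (-2)² - 4·(1) = 0, so r = 1 is a repeated root.
Hence q_h = (C1 + C2*t)*exp(t).
Since exp(t) solves the homogeneous equation (r = 1 is a root of multiplicity 2), multiply the trial by t^2. Try q_p = A*t^2*exp(t). Substituting into the equation and dividing by exp(t) gives A = 7/2, so q_p = 7*t^2*exp(t)/2.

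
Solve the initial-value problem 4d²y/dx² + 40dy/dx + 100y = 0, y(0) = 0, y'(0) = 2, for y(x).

Divide through by 4: y'' + 10y' + 25y = 0.
Characteristic equation r² + 10r + 25 = 0 has discriminant (10)² - 4·(25) = 0, so r = -5 is a repeated root.
Hence y_h = (C1 + C2*x)*exp(-5*x).
Apply the initial conditions: y(0) = C1 = 0 and y'(0) = C2 - 5*C1 = 2. Solving gives C1 = 0, C2 = 2.

y = 2*x*exp(-5*x)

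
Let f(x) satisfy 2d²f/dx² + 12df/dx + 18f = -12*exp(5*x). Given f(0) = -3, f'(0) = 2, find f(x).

f = -93*exp(-3*x)/32 - 3*exp(5*x)/32 - 25*x*exp(-3*x)/4

Divide through by 2: f'' + 6f' + 9f = -6*exp(5*x).
Characteristic equation r² + 6r + 9 = 0 has discriminant (6)² - 4·(9) = 0, so r = -3 is a repeated root.
Hence f_h = (C1 + C2*x)*exp(-3*x).
Try f_p = A*exp(5*x). Substituting into the equation and dividing by exp(5*x) gives A = -3/32, so f_p = -3*exp(5*x)/32.
General solution: f = -3*exp(5*x)/32 + C1*exp(-3*x) + C2*x*exp(-3*x).
Apply the initial conditions: f(0) = -3/32 + C1 = -3 and f'(0) = -15/32 + C2 - 3*C1 = 2. Solving gives C1 = -93/32, C2 = -25/4.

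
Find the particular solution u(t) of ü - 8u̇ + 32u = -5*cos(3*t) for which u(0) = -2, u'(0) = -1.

Characteristic equation r² - 8r + 32 = 0 has discriminant (-8)² - 4·(32) = -64 < 0, so r = 4 ± 4i.
Hence u_h = C1*cos(4*t)*exp(4*t) + C2*exp(4*t)*sin(4*t).
Try u_p = A*cos(3*t) + B*sin(3*t). Substituting and equating the coefficients of cos(3t) and sin(3t) gives A = -23/221, B = 24/221, so u_p = -23*cos(3*t)/221 + 24*sin(3*t)/221.
General solution: u = -23*cos(3*t)/221 + 24*sin(3*t)/221 + C1*cos(4*t)*exp(4*t) + C2*exp(4*t)*sin(4*t).
Apply the initial conditions: u(0) = -23/221 + C1 = -2 and u'(0) = 72/221 + 4*C1 + 4*C2 = -1. Solving gives C1 = -419/221, C2 = 1383/884.

u = -23*cos(3*t)/221 + 24*sin(3*t)/221 - 419*cos(4*t)*exp(4*t)/221 + 1383*exp(4*t)*sin(4*t)/884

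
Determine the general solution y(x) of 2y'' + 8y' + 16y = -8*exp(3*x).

y = -4*exp(3*x)/29 + C1*cos(2*x)*exp(-2*x) + C2*exp(-2*x)*sin(2*x)

Divide through by 2: y'' + 4y' + 8y = -4*exp(3*x).
Characteristic equation r² + 4r + 8 = 0 has discriminant (4)² - 4·(8) = -16 < 0, so r = -2 ± 2i.
Hence y_h = C1*cos(2*x)*exp(-2*x) + C2*exp(-2*x)*sin(2*x).
Try y_p = A*exp(3*x). Substituting into the equation and dividing by exp(3*x) gives A = -4/29, so y_p = -4*exp(3*x)/29.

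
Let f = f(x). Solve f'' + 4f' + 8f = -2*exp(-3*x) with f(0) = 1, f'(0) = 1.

Characteristic equation r² + 4r + 8 = 0 has discriminant (4)² - 4·(8) = -16 < 0, so r = -2 ± 2i.
Hence f_h = C1*cos(2*x)*exp(-2*x) + C2*exp(-2*x)*sin(2*x).
Try f_p = A*exp(-3*x). Substituting into the equation and dividing by exp(-3*x) gives A = -2/5, so f_p = -2*exp(-3*x)/5.
General solution: f = -2*exp(-3*x)/5 + C1*cos(2*x)*exp(-2*x) + C2*exp(-2*x)*sin(2*x).
Apply the initial conditions: f(0) = -2/5 + C1 = 1 and f'(0) = 6/5 - 2*C1 + 2*C2 = 1. Solving gives C1 = 7/5, C2 = 13/10.

f = -2*exp(-3*x)/5 + 7*cos(2*x)*exp(-2*x)/5 + 13*exp(-2*x)*sin(2*x)/10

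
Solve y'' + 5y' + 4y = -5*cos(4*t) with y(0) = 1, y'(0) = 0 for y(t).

y = -25*sin(4*t)/136 - 13*exp(-4*t)/24 + 15*cos(4*t)/136 + 73*exp(-t)/51

Characteristic equation r² + 5r + 4 = 0 factors as (r + 4)(r + 1) = 0, so r = -4, -1.
Hence y_h = C1*exp(-4*t) + C2*exp(-t).
Try y_p = A*cos(4*t) + B*sin(4*t). Substituting and equating the coefficients of cos(4t) and sin(4t) gives A = 15/136, B = -25/136, so y_p = -25*sin(4*t)/136 + 15*cos(4*t)/136.
General solution: y = -25*sin(4*t)/136 + 15*cos(4*t)/136 + C1*exp(-4*t) + C2*exp(-t).
Apply the initial conditions: y(0) = 15/136 + C1 + C2 = 1 and y'(0) = -25/34 - C2 - 4*C1 = 0. Solving gives C1 = -13/24, C2 = 73/51.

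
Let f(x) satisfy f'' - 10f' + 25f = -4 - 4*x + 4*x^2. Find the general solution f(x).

Characteristic equation r² - 10r + 25 = 0 has discriminant (-10)² - 4·(25) = 0, so r = 5 is a repeated root.
Hence f_h = (C1 + C2*x)*exp(5*x).
For the particular solution try f_p = A0 + A1*x + A2*x^2. Substituting and matching coefficients of each power of x gives A0 = -116/625, A1 = -4/125, A2 = 4/25, so f_p = -116/625 - 4*x/125 + 4*x^2/25.

f = -116/625 - 4*x/125 + 4*x**2/25 + C1*exp(5*x) + C2*x*exp(5*x)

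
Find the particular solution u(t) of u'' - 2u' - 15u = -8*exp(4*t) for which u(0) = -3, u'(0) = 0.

Characteristic equation r² - 2r - 15 = 0 factors as (r - 5)(r + 3) = 0, so r = 5, -3.
Hence u_h = C1*exp(5*t) + C2*exp(-3*t).
Try u_p = A*exp(4*t). Substituting into the equation and dividing by exp(4*t) gives A = 8/7, so u_p = 8*exp(4*t)/7.
General solution: u = 8*exp(4*t)/7 + C1*exp(5*t) + C2*exp(-3*t).
Apply the initial conditions: u(0) = 8/7 + C1 + C2 = -3 and u'(0) = 32/7 - 3*C2 + 5*C1 = 0. Solving gives C1 = -17/8, C2 = -113/56.

u = -113*exp(-3*t)/56 - 17*exp(5*t)/8 + 8*exp(4*t)/7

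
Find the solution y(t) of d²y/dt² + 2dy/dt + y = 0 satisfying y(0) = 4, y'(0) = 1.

Characteristic equation r² + 2r + 1 = 0 has discriminant (2)² - 4·(1) = 0, so r = -1 is a repeated root.
Hence y_h = (C1 + C2*t)*exp(-t).
Apply the initial conditions: y(0) = C1 = 4 and y'(0) = C2 - C1 = 1. Solving gives C1 = 4, C2 = 5.

y = 4*exp(-t) + 5*t*exp(-t)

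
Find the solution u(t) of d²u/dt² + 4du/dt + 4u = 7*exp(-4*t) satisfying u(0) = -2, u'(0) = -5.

Characteristic equation r² + 4r + 4 = 0 has discriminant (4)² - 4·(4) = 0, so r = -2 is a repeated root.
Hence u_h = (C1 + C2*t)*exp(-2*t).
Try u_p = A*exp(-4*t). Substituting into the equation and dividing by exp(-4*t) gives A = 7/4, so u_p = 7*exp(-4*t)/4.
General solution: u = 7*exp(-4*t)/4 + C1*exp(-2*t) + C2*t*exp(-2*t).
Apply the initial conditions: u(0) = 7/4 + C1 = -2 and u'(0) = -7 + C2 - 2*C1 = -5. Solving gives C1 = -15/4, C2 = -11/2.

u = -15*exp(-2*t)/4 + 7*exp(-4*t)/4 - 11*t*exp(-2*t)/2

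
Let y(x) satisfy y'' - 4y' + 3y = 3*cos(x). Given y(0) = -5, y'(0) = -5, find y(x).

Characteristic equation r² - 4r + 3 = 0 factors as (r - 3)(r - 1) = 0, so r = 3, 1.
Hence y_h = C1*exp(3*x) + C2*exp(x).
Try y_p = A*cos(x) + B*sin(x). Substituting and equating the coefficients of cos(x) and sin(x) gives A = 3/10, B = -3/5, so y_p = -3*sin(x)/5 + 3*cos(x)/10.
General solution: y = -3*sin(x)/5 + 3*cos(x)/10 + C1*exp(3*x) + C2*exp(x).
Apply the initial conditions: y(0) = 3/10 + C1 + C2 = -5 and y'(0) = -3/5 + C2 + 3*C1 = -5. Solving gives C1 = 9/20, C2 = -23/4.

y = -23*exp(x)/4 - 3*sin(x)/5 + 3*cos(x)/10 + 9*exp(3*x)/20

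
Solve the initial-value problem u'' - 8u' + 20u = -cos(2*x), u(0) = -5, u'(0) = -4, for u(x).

Characteristic equation r² - 8r + 20 = 0 has discriminant (-8)² - 4·(20) = -16 < 0, so r = 4 ± 2i.
Hence u_h = C1*cos(2*x)*exp(4*x) + C2*exp(4*x)*sin(2*x).
Try u_p = A*cos(2*x) + B*sin(2*x). Substituting and equating the coefficients of cos(2x) and sin(2x) gives A = -1/32, B = 1/32, so u_p = -cos(2*x)/32 + sin(2*x)/32.
General solution: u = -cos(2*x)/32 + sin(2*x)/32 + C1*cos(2*x)*exp(4*x) + C2*exp(4*x)*sin(2*x).
Apply the initial conditions: u(0) = -1/32 + C1 = -5 and u'(0) = 1/16 + 2*C2 + 4*C1 = -4. Solving gives C1 = -159/32, C2 = 253/32.

u = -cos(2*x)/32 + sin(2*x)/32 - 159*cos(2*x)*exp(4*x)/32 + 253*exp(4*x)*sin(2*x)/32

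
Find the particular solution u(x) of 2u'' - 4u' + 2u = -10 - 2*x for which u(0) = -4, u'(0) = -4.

Divide through by 2: u'' - 2u' + u = -5 - x.
Characteristic equation r² - 2r + 1 = 0 has discriminant (-2)² - 4·(1) = 0, so r = 1 is a repeated root.
Hence u_h = (C1 + C2*x)*exp(x).
For the particular solution try u_p = A0 + A1*x. Substituting and matching coefficients of each power of x gives A0 = -7, A1 = -1, so u_p = -7 - x.
General solution: u = -7 - x + C1*exp(x) + C2*x*exp(x).
Apply the initial conditions: u(0) = -7 + C1 = -4 and u'(0) = -1 + C1 + C2 = -4. Solving gives C1 = 3, C2 = -6.

u = -7 - x + 3*exp(x) - 6*x*exp(x)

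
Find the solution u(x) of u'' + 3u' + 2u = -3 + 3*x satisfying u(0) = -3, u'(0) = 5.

u = -15/4 + 5*exp(-x) - 17*exp(-2*x)/4 + 3*x/2

Characteristic equation r² + 3r + 2 = 0 factors as (r + 2)(r + 1) = 0, so r = -2, -1.
Hence u_h = C1*exp(-2*x) + C2*exp(-x).
For the particular solution try u_p = A0 + A1*x. Substituting and matching coefficients of each power of x gives A0 = -15/4, A1 = 3/2, so u_p = -15/4 + 3*x/2.
General solution: u = -15/4 + 3*x/2 + C1*exp(-2*x) + C2*exp(-x).
Apply the initial conditions: u(0) = -15/4 + C1 + C2 = -3 and u'(0) = 3/2 - C2 - 2*C1 = 5. Solving gives C1 = -17/4, C2 = 5.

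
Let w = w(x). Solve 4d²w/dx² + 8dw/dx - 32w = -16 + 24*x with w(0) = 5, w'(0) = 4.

Divide through by 4: w'' + 2w' - 8w = -4 + 6*x.
Characteristic equation r² + 2r - 8 = 0 factors as (r - 2)(r + 4) = 0, so r = 2, -4.
Hence w_h = C1*exp(2*x) + C2*exp(-4*x).
For the particular solution try w_p = A0 + A1*x. Substituting and matching coefficients of each power of x gives A0 = 5/16, A1 = -3/4, so w_p = 5/16 - 3*x/4.
General solution: w = 5/16 - 3*x/4 + C1*exp(2*x) + C2*exp(-4*x).
Apply the initial conditions: w(0) = 5/16 + C1 + C2 = 5 and w'(0) = -3/4 - 4*C2 + 2*C1 = 4. Solving gives C1 = 47/12, C2 = 37/48.

w = 5/16 - 3*x/4 + 37*exp(-4*x)/48 + 47*exp(2*x)/12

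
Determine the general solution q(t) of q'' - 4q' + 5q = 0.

Characteristic equation r² - 4r + 5 = 0 has discriminant (-4)² - 4·(5) = -4 < 0, so r = 2 ± i.
Hence q_h = C1*cos(t)*exp(2*t) + C2*exp(2*t)*sin(t).

q = C1*cos(t)*exp(2*t) + C2*exp(2*t)*sin(t)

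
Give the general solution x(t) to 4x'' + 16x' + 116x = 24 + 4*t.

x = 170/841 + t/29 + C1*cos(5*t)*exp(-2*t) + C2*exp(-2*t)*sin(5*t)

Divide through by 4: x'' + 4x' + 29x = 6 + t.
Characteristic equation r² + 4r + 29 = 0 has discriminant (4)² - 4·(29) = -100 < 0, so r = -2 ± 5i.
Hence x_h = C1*cos(5*t)*exp(-2*t) + C2*exp(-2*t)*sin(5*t).
For the particular solution try x_p = A0 + A1*t. Substituting and matching coefficients of each power of t gives A0 = 170/841, A1 = 1/29, so x_p = 170/841 + t/29.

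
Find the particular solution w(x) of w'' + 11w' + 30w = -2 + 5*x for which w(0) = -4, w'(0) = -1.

Characteristic equation r² + 11r + 30 = 0 factors as (r + 6)(r + 5) = 0, so r = -6, -5.
Hence w_h = C1*exp(-6*x) + C2*exp(-5*x).
For the particular solution try w_p = A0 + A1*x. Substituting and matching coefficients of each power of x gives A0 = -23/180, A1 = 1/6, so w_p = -23/180 + x/6.
General solution: w = -23/180 + x/6 + C1*exp(-6*x) + C2*exp(-5*x).
Apply the initial conditions: w(0) = -23/180 + C1 + C2 = -4 and w'(0) = 1/6 - 6*C1 - 5*C2 = -1. Solving gives C1 = 739/36, C2 = -122/5.

w = -23/180 - 122*exp(-5*x)/5 + x/6 + 739*exp(-6*x)/36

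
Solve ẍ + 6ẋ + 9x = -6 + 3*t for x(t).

Characteristic equation r² + 6r + 9 = 0 has discriminant (6)² - 4·(9) = 0, so r = -3 is a repeated root.
Hence x_h = (C1 + C2*t)*exp(-3*t).
For the particular solution try x_p = A0 + A1*t. Substituting and matching coefficients of each power of t gives A0 = -8/9, A1 = 1/3, so x_p = -8/9 + t/3.

x = -8/9 + t/3 + C1*exp(-3*t) + C2*t*exp(-3*t)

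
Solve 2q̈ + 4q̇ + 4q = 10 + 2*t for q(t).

Divide through by 2: q'' + 2q' + 2q = 5 + t.
Characteristic equation r² + 2r + 2 = 0 has discriminant (2)² - 4·(2) = -4 < 0, so r = -1 ± i.
Hence q_h = C1*cos(t)*exp(-t) + C2*exp(-t)*sin(t).
For the particular solution try q_p = A0 + A1*t. Substituting and matching coefficients of each power of t gives A0 = 2, A1 = 1/2, so q_p = 2 + t/2.

q = 2 + t/2 + C1*cos(t)*exp(-t) + C2*exp(-t)*sin(t)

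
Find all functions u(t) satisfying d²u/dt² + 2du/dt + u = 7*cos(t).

Characteristic equation r² + 2r + 1 = 0 has discriminant (2)² - 4·(1) = 0, so r = -1 is a repeated root.
Hence u_h = (C1 + C2*t)*exp(-t).
Try u_p = A*cos(t) + B*sin(t). Substituting and equating the coefficients of cos(t) and sin(t) gives A = 0, B = 7/2, so u_p = 7*sin(t)/2.

u = 7*sin(t)/2 + C1*exp(-t) + C2*t*exp(-t)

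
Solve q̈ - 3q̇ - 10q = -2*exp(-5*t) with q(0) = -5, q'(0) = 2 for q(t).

q = -79*exp(-2*t)/21 - 41*exp(5*t)/35 - exp(-5*t)/15

Characteristic equation r² - 3r - 10 = 0 factors as (r - 5)(r + 2) = 0, so r = 5, -2.
Hence q_h = C1*exp(5*t) + C2*exp(-2*t).
Try q_p = A*exp(-5*t). Substituting into the equation and dividing by exp(-5*t) gives A = -1/15, so q_p = -exp(-5*t)/15.
General solution: q = -exp(-5*t)/15 + C1*exp(5*t) + C2*exp(-2*t).
Apply the initial conditions: q(0) = -1/15 + C1 + C2 = -5 and q'(0) = 1/3 - 2*C2 + 5*C1 = 2. Solving gives C1 = -41/35, C2 = -79/21.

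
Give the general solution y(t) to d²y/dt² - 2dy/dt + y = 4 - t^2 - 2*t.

y = -6 - t**2 - 6*t + C1*exp(t) + C2*t*exp(t)

Characteristic equation r² - 2r + 1 = 0 has discriminant (-2)² - 4·(1) = 0, so r = 1 is a repeated root.
Hence y_h = (C1 + C2*t)*exp(t).
For the particular solution try y_p = A0 + A1*t + A2*t^2. Substituting and matching coefficients of each power of t gives A0 = -6, A1 = -6, A2 = -1, so y_p = -6 - t^2 - 6*t.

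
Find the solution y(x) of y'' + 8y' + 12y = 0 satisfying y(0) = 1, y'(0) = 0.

y = -exp(-6*x)/2 + 3*exp(-2*x)/2

Characteristic equation r² + 8r + 12 = 0 factors as (r + 6)(r + 2) = 0, so r = -6, -2.
Hence y_h = C1*exp(-6*x) + C2*exp(-2*x).
Apply the initial conditions: y(0) = C1 + C2 = 1 and y'(0) = -6*C1 - 2*C2 = 0. Solving gives C1 = -1/2, C2 = 3/2.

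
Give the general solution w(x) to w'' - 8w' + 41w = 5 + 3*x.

Characteristic equation r² - 8r + 41 = 0 has discriminant (-8)² - 4·(41) = -100 < 0, so r = 4 ± 5i.
Hence w_h = C1*cos(5*x)*exp(4*x) + C2*exp(4*x)*sin(5*x).
For the particular solution try w_p = A0 + A1*x. Substituting and matching coefficients of each power of x gives A0 = 229/1681, A1 = 3/41, so w_p = 229/1681 + 3*x/41.

w = 229/1681 + 3*x/41 + C1*cos(5*x)*exp(4*x) + C2*exp(4*x)*sin(5*x)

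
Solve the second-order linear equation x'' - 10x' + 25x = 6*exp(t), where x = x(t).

Characteristic equation r² - 10r + 25 = 0 has discriminant (-10)² - 4·(25) = 0, so r = 5 is a repeated root.
Hence x_h = (C1 + C2*t)*exp(5*t).
Try x_p = A*exp(t). Substituting into the equation and dividing by exp(t) gives A = 3/8, so x_p = 3*exp(t)/8.

x = 3*exp(t)/8 + C1*exp(5*t) + C2*t*exp(5*t)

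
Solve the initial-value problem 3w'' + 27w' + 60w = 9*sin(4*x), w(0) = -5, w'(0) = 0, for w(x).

w = -197*exp(-4*x)/8 - 27*cos(4*x)/328 + 3*sin(4*x)/328 + 808*exp(-5*x)/41

Divide through by 3: w'' + 9w' + 20w = 3*sin(4*x).
Characteristic equation r² + 9r + 20 = 0 factors as (r + 4)(r + 5) = 0, so r = -4, -5.
Hence w_h = C1*exp(-4*x) + C2*exp(-5*x).
Try w_p = A*cos(4*x) + B*sin(4*x). Substituting and equating the coefficients of cos(4x) and sin(4x) gives A = -27/328, B = 3/328, so w_p = -27*cos(4*x)/328 + 3*sin(4*x)/328.
General solution: w = -27*cos(4*x)/328 + 3*sin(4*x)/328 + C1*exp(-4*x) + C2*exp(-5*x).
Apply the initial conditions: w(0) = -27/328 + C1 + C2 = -5 and w'(0) = 3/82 - 5*C2 - 4*C1 = 0. Solving gives C1 = -197/8, C2 = 808/41.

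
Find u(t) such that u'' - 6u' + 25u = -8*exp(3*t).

u = -exp(3*t)/2 + C1*cos(4*t)*exp(3*t) + C2*exp(3*t)*sin(4*t)

Characteristic equation r² - 6r + 25 = 0 has discriminant (-6)² - 4·(25) = -64 < 0, so r = 3 ± 4i.
Hence u_h = C1*cos(4*t)*exp(3*t) + C2*exp(3*t)*sin(4*t).
Try u_p = A*exp(3*t). Substituting into the equation and dividing by exp(3*t) gives A = -1/2, so u_p = -exp(3*t)/2.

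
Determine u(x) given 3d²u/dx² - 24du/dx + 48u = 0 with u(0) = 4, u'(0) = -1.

u = 4*exp(4*x) - 17*x*exp(4*x)

Divide through by 3: u'' - 8u' + 16u = 0.
Characteristic equation r² - 8r + 16 = 0 has discriminant (-8)² - 4·(16) = 0, so r = 4 is a repeated root.
Hence u_h = (C1 + C2*x)*exp(4*x).
Apply the initial conditions: u(0) = C1 = 4 and u'(0) = C2 + 4*C1 = -1. Solving gives C1 = 4, C2 = -17.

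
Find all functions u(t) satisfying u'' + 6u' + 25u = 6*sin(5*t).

u = -cos(5*t)/5 + C1*cos(4*t)*exp(-3*t) + C2*exp(-3*t)*sin(4*t)

Characteristic equation r² + 6r + 25 = 0 has discriminant (6)² - 4·(25) = -64 < 0, so r = -3 ± 4i.
Hence u_h = C1*cos(4*t)*exp(-3*t) + C2*exp(-3*t)*sin(4*t).
Try u_p = A*cos(5*t) + B*sin(5*t). Substituting and equating the coefficients of cos(5t) and sin(5t) gives A = -1/5, B = 0, so u_p = -cos(5*t)/5.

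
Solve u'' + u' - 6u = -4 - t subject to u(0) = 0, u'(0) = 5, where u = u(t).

u = 25/36 - 56*exp(-3*t)/45 + t/6 + 11*exp(2*t)/20

Characteristic equation r² + r - 6 = 0 factors as (r - 2)(r + 3) = 0, so r = 2, -3.
Hence u_h = C1*exp(2*t) + C2*exp(-3*t).
For the particular solution try u_p = A0 + A1*t. Substituting and matching coefficients of each power of t gives A0 = 25/36, A1 = 1/6, so u_p = 25/36 + t/6.
General solution: u = 25/36 + t/6 + C1*exp(2*t) + C2*exp(-3*t).
Apply the initial conditions: u(0) = 25/36 + C1 + C2 = 0 and u'(0) = 1/6 - 3*C2 + 2*C1 = 5. Solving gives C1 = 11/20, C2 = -56/45.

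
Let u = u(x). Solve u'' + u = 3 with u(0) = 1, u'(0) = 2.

Characteristic equation r² + 1 = 0 has discriminant (0)² - 4·(1) = -4 < 0, so r = ± i.
Hence u_h = C1*cos(x) + C2*sin(x).
For the particular solution try u_p = A0. Substituting and matching coefficients of each power of x gives A0 = 3, so u_p = 3.
General solution: u = 3 + C1*cos(x) + C2*sin(x).
Apply the initial conditions: u(0) = 3 + C1 = 1 and u'(0) = C2 = 2. Solving gives C1 = -2, C2 = 2.

u = 3 - 2*cos(x) + 2*sin(x)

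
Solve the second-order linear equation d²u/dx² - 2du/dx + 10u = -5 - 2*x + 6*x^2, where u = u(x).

u = -153/250 + x/25 + 3*x**2/5 + C1*cos(3*x)*exp(x) + C2*exp(x)*sin(3*x)

Characteristic equation r² - 2r + 10 = 0 has discriminant (-2)² - 4·(10) = -36 < 0, so r = 1 ± 3i.
Hence u_h = C1*cos(3*x)*exp(x) + C2*exp(x)*sin(3*x).
For the particular solution try u_p = A0 + A1*x + A2*x^2. Substituting and matching coefficients of each power of x gives A0 = -153/250, A1 = 1/25, A2 = 3/5, so u_p = -153/250 + x/25 + 3*x^2/5.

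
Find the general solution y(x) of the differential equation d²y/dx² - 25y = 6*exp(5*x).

Characteristic equation r² - 25 = 0 factors as (r + 5)(r - 5) = 0, so r = -5, 5.
Hence y_h = C1*exp(-5*x) + C2*exp(5*x).
Since exp(5*x) solves the homogeneous equation (r = 5 is a root of multiplicity 1), multiply the trial by x. Try y_p = A*x*exp(5*x). Substituting into the equation and dividing by exp(5*x) gives A = 3/5, so y_p = 3*x*exp(5*x)/5.

y = C1*exp(-5*x) + C2*exp(5*x) + 3*x*exp(5*x)/5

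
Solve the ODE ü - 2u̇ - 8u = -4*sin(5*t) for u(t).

u = -40*cos(5*t)/1189 + 132*sin(5*t)/1189 + C1*exp(-2*t) + C2*exp(4*t)

Characteristic equation r² - 2r - 8 = 0 factors as (r + 2)(r - 4) = 0, so r = -2, 4.
Hence u_h = C1*exp(-2*t) + C2*exp(4*t).
Try u_p = A*cos(5*t) + B*sin(5*t). Substituting and equating the coefficients of cos(5t) and sin(5t) gives A = -40/1189, B = 132/1189, so u_p = -40*cos(5*t)/1189 + 132*sin(5*t)/1189.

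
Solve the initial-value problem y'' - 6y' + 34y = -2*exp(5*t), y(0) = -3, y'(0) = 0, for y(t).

Characteristic equation r² - 6r + 34 = 0 has discriminant (-6)² - 4·(34) = -100 < 0, so r = 3 ± 5i.
Hence y_h = C1*cos(5*t)*exp(3*t) + C2*exp(3*t)*sin(5*t).
Try y_p = A*exp(5*t). Substituting into the equation and dividing by exp(5*t) gives A = -2/29, so y_p = -2*exp(5*t)/29.
General solution: y = -2*exp(5*t)/29 + C1*cos(5*t)*exp(3*t) + C2*exp(3*t)*sin(5*t).
Apply the initial conditions: y(0) = -2/29 + C1 = -3 and y'(0) = -10/29 + 3*C1 + 5*C2 = 0. Solving gives C1 = -85/29, C2 = 53/29.

y = -2*exp(5*t)/29 - 85*cos(5*t)*exp(3*t)/29 + 53*exp(3*t)*sin(5*t)/29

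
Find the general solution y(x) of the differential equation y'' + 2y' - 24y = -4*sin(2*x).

Characteristic equation r² + 2r - 24 = 0 factors as (r - 4)(r + 6) = 0, so r = 4, -6.
Hence y_h = C1*exp(4*x) + C2*exp(-6*x).
Try y_p = A*cos(2*x) + B*sin(2*x). Substituting and equating the coefficients of cos(2x) and sin(2x) gives A = 1/50, B = 7/50, so y_p = cos(2*x)/50 + 7*sin(2*x)/50.

y = cos(2*x)/50 + 7*sin(2*x)/50 + C1*exp(4*x) + C2*exp(-6*x)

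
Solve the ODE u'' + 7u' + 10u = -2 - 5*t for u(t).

u = 3/20 - t/2 + C1*exp(-5*t) + C2*exp(-2*t)

Characteristic equation r² + 7r + 10 = 0 factors as (r + 5)(r + 2) = 0, so r = -5, -2.
Hence u_h = C1*exp(-5*t) + C2*exp(-2*t).
For the particular solution try u_p = A0 + A1*t. Substituting and matching coefficients of each power of t gives A0 = 3/20, A1 = -1/2, so u_p = 3/20 - t/2.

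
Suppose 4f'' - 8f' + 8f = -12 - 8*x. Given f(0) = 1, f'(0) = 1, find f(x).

f = -5/2 - x - 3*exp(x)*sin(x)/2 + 7*cos(x)*exp(x)/2

Divide through by 4: f'' - 2f' + 2f = -3 - 2*x.
Characteristic equation r² - 2r + 2 = 0 has discriminant (-2)² - 4·(2) = -4 < 0, so r = 1 ± i.
Hence f_h = C1*cos(x)*exp(x) + C2*exp(x)*sin(x).
For the particular solution try f_p = A0 + A1*x. Substituting and matching coefficients of each power of x gives A0 = -5/2, A1 = -1, so f_p = -5/2 - x.
General solution: f = -5/2 - x + C1*cos(x)*exp(x) + C2*exp(x)*sin(x).
Apply the initial conditions: f(0) = -5/2 + C1 = 1 and f'(0) = -1 + C1 + C2 = 1. Solving gives C1 = 7/2, C2 = -3/2.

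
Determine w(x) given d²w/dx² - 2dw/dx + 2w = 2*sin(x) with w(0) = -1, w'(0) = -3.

w = 2*sin(x)/5 + 4*cos(x)/5 - 9*cos(x)*exp(x)/5 - 8*exp(x)*sin(x)/5

Characteristic equation r² - 2r + 2 = 0 has discriminant (-2)² - 4·(2) = -4 < 0, so r = 1 ± i.
Hence w_h = C1*cos(x)*exp(x) + C2*exp(x)*sin(x).
Try w_p = A*cos(x) + B*sin(x). Substituting and equating the coefficients of cos(x) and sin(x) gives A = 4/5, B = 2/5, so w_p = 2*sin(x)/5 + 4*cos(x)/5.
General solution: w = 2*sin(x)/5 + 4*cos(x)/5 + C1*cos(x)*exp(x) + C2*exp(x)*sin(x).
Apply the initial conditions: w(0) = 4/5 + C1 = -1 and w'(0) = 2/5 + C1 + C2 = -3. Solving gives C1 = -9/5, C2 = -8/5.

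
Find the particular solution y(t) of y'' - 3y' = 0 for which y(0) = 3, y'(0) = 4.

y = 5/3 + 4*exp(3*t)/3

Characteristic equation r² - 3r = 0 factors as (r - 3)r = 0, so r = 3, 0.
Hence y_h = C1*exp(3*t) + C2.
Apply the initial conditions: y(0) = C1 + C2 = 3 and y'(0) = 3*C1 = 4. Solving gives C1 = 4/3, C2 = 5/3.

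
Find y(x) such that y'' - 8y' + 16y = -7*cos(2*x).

Characteristic equation r² - 8r + 16 = 0 has discriminant (-8)² - 4·(16) = 0, so r = 4 is a repeated root.
Hence y_h = (C1 + C2*x)*exp(4*x).
Try y_p = A*cos(2*x) + B*sin(2*x). Substituting and equating the coefficients of cos(2x) and sin(2x) gives A = -21/100, B = 7/25, so y_p = -21*cos(2*x)/100 + 7*sin(2*x)/25.

y = -21*cos(2*x)/100 + 7*sin(2*x)/25 + C1*exp(4*x) + C2*x*exp(4*x)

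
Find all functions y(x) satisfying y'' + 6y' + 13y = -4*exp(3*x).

y = -exp(3*x)/10 + C1*cos(2*x)*exp(-3*x) + C2*exp(-3*x)*sin(2*x)

Characteristic equation r² + 6r + 13 = 0 has discriminant (6)² - 4·(13) = -16 < 0, so r = -3 ± 2i.
Hence y_h = C1*cos(2*x)*exp(-3*x) + C2*exp(-3*x)*sin(2*x).
Try y_p = A*exp(3*x). Substituting into the equation and dividing by exp(3*x) gives A = -1/10, so y_p = -exp(3*x)/10.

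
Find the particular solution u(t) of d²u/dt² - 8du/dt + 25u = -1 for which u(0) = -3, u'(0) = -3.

u = -1/25 - 74*cos(3*t)*exp(4*t)/25 + 221*exp(4*t)*sin(3*t)/75

Characteristic equation r² - 8r + 25 = 0 has discriminant (-8)² - 4·(25) = -36 < 0, so r = 4 ± 3i.
Hence u_h = C1*cos(3*t)*exp(4*t) + C2*exp(4*t)*sin(3*t).
For the particular solution try u_p = A0. Substituting and matching coefficients of each power of t gives A0 = -1/25, so u_p = -1/25.
General solution: u = -1/25 + C1*cos(3*t)*exp(4*t) + C2*exp(4*t)*sin(3*t).
Apply the initial conditions: u(0) = -1/25 + C1 = -3 and u'(0) = 3*C2 + 4*C1 = -3. Solving gives C1 = -74/25, C2 = 221/75.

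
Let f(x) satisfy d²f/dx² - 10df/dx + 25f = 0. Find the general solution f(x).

f = C1*exp(5*x) + C2*x*exp(5*x)

Characteristic equation r² - 10r + 25 = 0 has discriminant (-10)² - 4·(25) = 0, so r = 5 is a repeated root.
Hence f_h = (C1 + C2*x)*exp(5*x).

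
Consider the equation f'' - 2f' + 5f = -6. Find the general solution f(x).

Characteristic equation r² - 2r + 5 = 0 has discriminant (-2)² - 4·(5) = -16 < 0, so r = 1 ± 2i.
Hence f_h = C1*cos(2*x)*exp(x) + C2*exp(x)*sin(2*x).
For the particular solution try f_p = A0. Substituting and matching coefficients of each power of x gives A0 = -6/5, so f_p = -6/5.

f = -6/5 + C1*cos(2*x)*exp(x) + C2*exp(x)*sin(2*x)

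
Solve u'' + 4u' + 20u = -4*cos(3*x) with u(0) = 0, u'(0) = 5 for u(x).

Characteristic equation r² + 4r + 20 = 0 has discriminant (4)² - 4·(20) = -64 < 0, so r = -2 ± 4i.
Hence u_h = C1*cos(4*x)*exp(-2*x) + C2*exp(-2*x)*sin(4*x).
Try u_p = A*cos(3*x) + B*sin(3*x). Substituting and equating the coefficients of cos(3x) and sin(3x) gives A = -44/265, B = -48/265, so u_p = -48*sin(3*x)/265 - 44*cos(3*x)/265.
General solution: u = -48*sin(3*x)/265 - 44*cos(3*x)/265 + C1*cos(4*x)*exp(-2*x) + C2*exp(-2*x)*sin(4*x).
Apply the initial conditions: u(0) = -44/265 + C1 = 0 and u'(0) = -144/265 - 2*C1 + 4*C2 = 5. Solving gives C1 = 44/265, C2 = 1557/1060.

u = -48*sin(3*x)/265 - 44*cos(3*x)/265 + 44*cos(4*x)*exp(-2*x)/265 + 1557*exp(-2*x)*sin(4*x)/1060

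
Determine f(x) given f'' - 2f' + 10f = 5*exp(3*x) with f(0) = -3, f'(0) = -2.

Characteristic equation r² - 2r + 10 = 0 has discriminant (-2)² - 4·(10) = -36 < 0, so r = 1 ± 3i.
Hence f_h = C1*cos(3*x)*exp(x) + C2*exp(x)*sin(3*x).
Try f_p = A*exp(3*x). Substituting into the equation and dividing by exp(3*x) gives A = 5/13, so f_p = 5*exp(3*x)/13.
General solution: f = 5*exp(3*x)/13 + C1*cos(3*x)*exp(x) + C2*exp(x)*sin(3*x).
Apply the initial conditions: f(0) = 5/13 + C1 = -3 and f'(0) = 15/13 + C1 + 3*C2 = -2. Solving gives C1 = -44/13, C2 = 1/13.

f = 5*exp(3*x)/13 - 44*cos(3*x)*exp(x)/13 + exp(x)*sin(3*x)/13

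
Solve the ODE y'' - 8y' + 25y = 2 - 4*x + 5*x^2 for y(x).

Characteristic equation r² - 8r + 25 = 0 has discriminant (-8)² - 4·(25) = -36 < 0, so r = 4 ± 3i.
Hence y_h = C1*cos(3*x)*exp(4*x) + C2*exp(4*x)*sin(3*x).
For the particular solution try y_p = A0 + A1*x + A2*x^2. Substituting and matching coefficients of each power of x gives A0 = 168/3125, A1 = -4/125, A2 = 1/5, so y_p = 168/3125 - 4*x/125 + x^2/5.

y = 168/3125 - 4*x/125 + x**2/5 + C1*cos(3*x)*exp(4*x) + C2*exp(4*x)*sin(3*x)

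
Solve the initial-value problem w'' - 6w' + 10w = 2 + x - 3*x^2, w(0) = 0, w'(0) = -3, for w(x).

w = 13/125 - 13*x/50 - 3*x**2/10 - 607*exp(3*x)*sin(x)/250 - 13*cos(x)*exp(3*x)/125

Characteristic equation r² - 6r + 10 = 0 has discriminant (-6)² - 4·(10) = -4 < 0, so r = 3 ± i.
Hence w_h = C1*cos(x)*exp(3*x) + C2*exp(3*x)*sin(x).
For the particular solution try w_p = A0 + A1*x + A2*x^2. Substituting and matching coefficients of each power of x gives A0 = 13/125, A1 = -13/50, A2 = -3/10, so w_p = 13/125 - 13*x/50 - 3*x^2/10.
General solution: w = 13/125 - 13*x/50 - 3*x^2/10 + C1*cos(x)*exp(3*x) + C2*exp(3*x)*sin(x).
Apply the initial conditions: w(0) = 13/125 + C1 = 0 and w'(0) = -13/50 + C2 + 3*C1 = -3. Solving gives C1 = -13/125, C2 = -607/250.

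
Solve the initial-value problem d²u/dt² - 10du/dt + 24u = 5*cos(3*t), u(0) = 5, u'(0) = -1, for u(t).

u = -61*exp(6*t)/6 - 2*sin(3*t)/15 + cos(3*t)/15 + 151*exp(4*t)/10

Characteristic equation r² - 10r + 24 = 0 factors as (r - 6)(r - 4) = 0, so r = 6, 4.
Hence u_h = C1*exp(6*t) + C2*exp(4*t).
Try u_p = A*cos(3*t) + B*sin(3*t). Substituting and equating the coefficients of cos(3t) and sin(3t) gives A = 1/15, B = -2/15, so u_p = -2*sin(3*t)/15 + cos(3*t)/15.
General solution: u = -2*sin(3*t)/15 + cos(3*t)/15 + C1*exp(6*t) + C2*exp(4*t).
Apply the initial conditions: u(0) = 1/15 + C1 + C2 = 5 and u'(0) = -2/5 + 4*C2 + 6*C1 = -1. Solving gives C1 = -61/6, C2 = 151/10.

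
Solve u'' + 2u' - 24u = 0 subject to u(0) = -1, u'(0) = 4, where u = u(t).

Characteristic equation r² + 2r - 24 = 0 factors as (r - 4)(r + 6) = 0, so r = 4, -6.
Hence u_h = C1*exp(4*t) + C2*exp(-6*t).
Apply the initial conditions: u(0) = C1 + C2 = -1 and u'(0) = -6*C2 + 4*C1 = 4. Solving gives C1 = -1/5, C2 = -4/5.

u = -4*exp(-6*t)/5 - exp(4*t)/5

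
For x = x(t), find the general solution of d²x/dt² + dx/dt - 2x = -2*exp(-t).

x = C1*exp(-2*t) + C2*exp(t) + exp(-t)

Characteristic equation r² + r - 2 = 0 factors as (r + 2)(r - 1) = 0, so r = -2, 1.
Hence x_h = C1*exp(-2*t) + C2*exp(t).
Try x_p = A*exp(-t). Substituting into the equation and dividing by exp(-t) gives A = 1, so x_p = exp(-t).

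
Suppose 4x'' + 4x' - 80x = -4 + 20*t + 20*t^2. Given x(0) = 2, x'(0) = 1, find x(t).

Divide through by 4: x'' + x' - 20x = -1 + 5*t + 5*t^2.
Characteristic equation r² + r - 20 = 0 factors as (r - 4)(r + 5) = 0, so r = 4, -5.
Hence x_h = C1*exp(4*t) + C2*exp(-5*t).
For the particular solution try x_p = A0 + A1*t + A2*t^2. Substituting and matching coefficients of each power of t gives A0 = 9/800, A1 = -11/40, A2 = -1/4, so x_p = 9/800 - 11*t/40 - t^2/4.
General solution: x = 9/800 - 11*t/40 - t^2/4 + C1*exp(4*t) + C2*exp(-5*t).
Apply the initial conditions: x(0) = 9/800 + C1 + C2 = 2 and x'(0) = -11/40 - 5*C2 + 4*C1 = 1. Solving gives C1 = 359/288, C2 = 167/225.

x = 9/800 - 11*t/40 - t**2/4 + 167*exp(-5*t)/225 + 359*exp(4*t)/288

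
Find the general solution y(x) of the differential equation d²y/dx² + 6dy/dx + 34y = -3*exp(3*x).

Characteristic equation r² + 6r + 34 = 0 has discriminant (6)² - 4·(34) = -100 < 0, so r = -3 ± 5i.
Hence y_h = C1*cos(5*x)*exp(-3*x) + C2*exp(-3*x)*sin(5*x).
Try y_p = A*exp(3*x). Substituting into the equation and dividing by exp(3*x) gives A = -3/61, so y_p = -3*exp(3*x)/61.

y = -3*exp(3*x)/61 + C1*cos(5*x)*exp(-3*x) + C2*exp(-3*x)*sin(5*x)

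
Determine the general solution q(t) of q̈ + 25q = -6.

Characteristic equation r² + 25 = 0 has discriminant (0)² - 4·(25) = -100 < 0, so r = ± 5i.
Hence q_h = C1*cos(5*t) + C2*sin(5*t).
For the particular solution try q_p = A0. Substituting and matching coefficients of each power of t gives A0 = -6/25, so q_p = -6/25.

q = -6/25 + C1*cos(5*t) + C2*sin(5*t)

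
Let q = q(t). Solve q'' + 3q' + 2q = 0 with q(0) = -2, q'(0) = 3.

Characteristic equation r² + 3r + 2 = 0 factors as (r + 1)(r + 2) = 0, so r = -1, -2.
Hence q_h = C1*exp(-t) + C2*exp(-2*t).
Apply the initial conditions: q(0) = C1 + C2 = -2 and q'(0) = -C1 - 2*C2 = 3. Solving gives C1 = -1, C2 = -1.

q = -exp(-t) - exp(-2*t)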